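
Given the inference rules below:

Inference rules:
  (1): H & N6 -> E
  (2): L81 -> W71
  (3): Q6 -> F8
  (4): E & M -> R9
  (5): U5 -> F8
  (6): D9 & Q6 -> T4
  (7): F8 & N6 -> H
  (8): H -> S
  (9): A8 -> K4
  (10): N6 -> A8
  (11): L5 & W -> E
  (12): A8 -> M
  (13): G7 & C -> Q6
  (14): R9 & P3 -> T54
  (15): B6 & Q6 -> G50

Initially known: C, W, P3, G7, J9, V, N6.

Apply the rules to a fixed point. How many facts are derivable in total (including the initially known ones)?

17

Round 1: (10) [N6 -> A8]; (13) [G7 & C -> Q6]. Adds A8, Q6.
Round 2: (3) [Q6 -> F8]; (9) [A8 -> K4]; (12) [A8 -> M]. Adds F8, K4, M.
Round 3: (7) [F8 & N6 -> H]. Adds H.
Round 4: (1) [H & N6 -> E]; (8) [H -> S]. Adds E, S.
Round 5: (4) [E & M -> R9]. Adds R9.
Round 6: (14) [R9 & P3 -> T54]. Adds T54.
Closure: {A8, C, E, F8, G7, H, J9, K4, M, N6, P3, Q6, R9, S, T54, V, W} — 17 facts.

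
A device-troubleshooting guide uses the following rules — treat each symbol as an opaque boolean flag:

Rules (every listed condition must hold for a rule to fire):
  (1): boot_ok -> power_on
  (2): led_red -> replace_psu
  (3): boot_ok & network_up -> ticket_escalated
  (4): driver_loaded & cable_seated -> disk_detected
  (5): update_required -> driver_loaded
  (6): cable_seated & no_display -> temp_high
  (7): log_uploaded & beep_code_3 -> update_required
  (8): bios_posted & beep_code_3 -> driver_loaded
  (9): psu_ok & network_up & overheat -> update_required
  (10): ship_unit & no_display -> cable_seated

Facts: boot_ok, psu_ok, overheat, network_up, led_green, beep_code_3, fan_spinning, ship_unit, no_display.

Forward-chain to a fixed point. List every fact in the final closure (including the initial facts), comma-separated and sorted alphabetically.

beep_code_3, boot_ok, cable_seated, disk_detected, driver_loaded, fan_spinning, led_green, network_up, no_display, overheat, power_on, psu_ok, ship_unit, temp_high, ticket_escalated, update_required

Round 1 — (1), (3), (9), (10), derive power_on, ticket_escalated, update_required, cable_seated.
Round 2 — (5), (6), derive driver_loaded, temp_high.
Round 3 — (4), derive disk_detected.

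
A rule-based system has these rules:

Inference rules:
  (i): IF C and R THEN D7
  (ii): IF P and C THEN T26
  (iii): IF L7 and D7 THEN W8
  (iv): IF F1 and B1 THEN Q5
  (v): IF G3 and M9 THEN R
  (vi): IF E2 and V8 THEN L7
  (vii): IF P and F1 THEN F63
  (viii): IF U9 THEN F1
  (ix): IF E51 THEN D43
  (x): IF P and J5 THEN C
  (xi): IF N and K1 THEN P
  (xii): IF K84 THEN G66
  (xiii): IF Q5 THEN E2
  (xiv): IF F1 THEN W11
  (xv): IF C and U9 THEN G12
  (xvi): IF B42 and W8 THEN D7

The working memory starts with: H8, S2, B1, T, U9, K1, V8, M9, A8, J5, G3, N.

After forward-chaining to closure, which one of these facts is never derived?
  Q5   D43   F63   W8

D43

Round 1 fires (v), (viii), (xi), giving R, F1, P.
Round 2 fires (iv), (vii), (x), (xiv), giving Q5, F63, C, W11.
Round 3 fires (i), (ii), (xiii), (xv), giving D7, T26, E2, G12.
Round 4 fires (vi), giving L7.
Round 5 fires (iii), giving W8.
Derived: F63 (round 2), W8 (round 5), Q5 (round 2). D43 never appears in any round.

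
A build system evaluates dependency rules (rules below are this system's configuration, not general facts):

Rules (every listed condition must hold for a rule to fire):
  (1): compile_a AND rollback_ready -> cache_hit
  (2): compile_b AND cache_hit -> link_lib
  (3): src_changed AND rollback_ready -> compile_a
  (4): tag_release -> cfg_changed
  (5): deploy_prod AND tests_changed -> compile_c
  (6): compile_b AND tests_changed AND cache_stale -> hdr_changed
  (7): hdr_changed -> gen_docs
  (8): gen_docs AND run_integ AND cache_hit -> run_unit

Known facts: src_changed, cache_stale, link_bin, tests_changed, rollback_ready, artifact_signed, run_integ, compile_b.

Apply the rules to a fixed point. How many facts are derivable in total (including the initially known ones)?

Round 1 — (3), (6), derive compile_a, hdr_changed.
Round 2 — (1), (7), derive cache_hit, gen_docs.
Round 3 — (2), (8), derive link_lib, run_unit.
Closure: {artifact_signed, cache_hit, cache_stale, compile_a, compile_b, gen_docs, hdr_changed, link_bin, link_lib, rollback_ready, run_integ, run_unit, src_changed, tests_changed} — 14 facts.

14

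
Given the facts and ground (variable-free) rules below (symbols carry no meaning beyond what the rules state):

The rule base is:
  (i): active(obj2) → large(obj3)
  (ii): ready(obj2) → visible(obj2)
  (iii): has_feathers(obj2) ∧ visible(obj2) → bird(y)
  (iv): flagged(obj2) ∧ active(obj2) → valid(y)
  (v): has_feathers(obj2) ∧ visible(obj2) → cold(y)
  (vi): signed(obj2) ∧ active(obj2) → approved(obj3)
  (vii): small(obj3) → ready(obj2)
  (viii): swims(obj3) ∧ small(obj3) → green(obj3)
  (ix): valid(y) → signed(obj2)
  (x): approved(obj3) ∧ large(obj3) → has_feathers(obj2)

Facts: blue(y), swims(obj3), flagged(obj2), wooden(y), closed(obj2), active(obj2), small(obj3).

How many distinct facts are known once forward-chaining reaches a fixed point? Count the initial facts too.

17

Round 1: (i) [active(obj2) → large(obj3)]; (iv) [flagged(obj2) ∧ active(obj2) → valid(y)]; (vii) [small(obj3) → ready(obj2)]; (viii) [swims(obj3) ∧ small(obj3) → green(obj3)]. Adds large(obj3), valid(y), ready(obj2), green(obj3).
Round 2: (ii) [ready(obj2) → visible(obj2)]; (ix) [valid(y) → signed(obj2)]. Adds visible(obj2), signed(obj2).
Round 3: (vi) [signed(obj2) ∧ active(obj2) → approved(obj3)]. Adds approved(obj3).
Round 4: (x) [approved(obj3) ∧ large(obj3) → has_feathers(obj2)]. Adds has_feathers(obj2).
Round 5: (iii) [has_feathers(obj2) ∧ visible(obj2) → bird(y)]; (v) [has_feathers(obj2) ∧ visible(obj2) → cold(y)]. Adds bird(y), cold(y).
Closure: {active(obj2), approved(obj3), bird(y), blue(y), closed(obj2), cold(y), flagged(obj2), green(obj3), has_feathers(obj2), large(obj3), ready(obj2), signed(obj2), small(obj3), swims(obj3), valid(y), visible(obj2), wooden(y)} — 17 facts.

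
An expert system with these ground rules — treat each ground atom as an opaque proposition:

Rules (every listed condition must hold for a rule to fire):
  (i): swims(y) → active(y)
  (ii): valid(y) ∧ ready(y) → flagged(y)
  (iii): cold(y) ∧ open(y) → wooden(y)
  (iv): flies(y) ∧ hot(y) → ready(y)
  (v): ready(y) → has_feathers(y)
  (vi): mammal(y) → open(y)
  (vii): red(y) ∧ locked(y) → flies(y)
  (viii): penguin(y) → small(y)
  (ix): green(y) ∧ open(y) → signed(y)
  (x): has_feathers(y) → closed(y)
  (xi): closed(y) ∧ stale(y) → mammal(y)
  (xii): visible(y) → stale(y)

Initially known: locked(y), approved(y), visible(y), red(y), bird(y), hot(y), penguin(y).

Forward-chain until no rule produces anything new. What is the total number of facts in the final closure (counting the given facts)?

15

[1] (vii) [red(y) ∧ locked(y) → flies(y)]; (viii) [penguin(y) → small(y)]; (xii) [visible(y) → stale(y)]. ⇒ new: flies(y), small(y), stale(y).
[2] (iv) [flies(y) ∧ hot(y) → ready(y)]. ⇒ new: ready(y).
[3] (v) [ready(y) → has_feathers(y)]. ⇒ new: has_feathers(y).
[4] (x) [has_feathers(y) → closed(y)]. ⇒ new: closed(y).
[5] (xi) [closed(y) ∧ stale(y) → mammal(y)]. ⇒ new: mammal(y).
[6] (vi) [mammal(y) → open(y)]. ⇒ new: open(y).
Closure: {approved(y), bird(y), closed(y), flies(y), has_feathers(y), hot(y), locked(y), mammal(y), open(y), penguin(y), ready(y), red(y), small(y), stale(y), visible(y)} — 15 facts.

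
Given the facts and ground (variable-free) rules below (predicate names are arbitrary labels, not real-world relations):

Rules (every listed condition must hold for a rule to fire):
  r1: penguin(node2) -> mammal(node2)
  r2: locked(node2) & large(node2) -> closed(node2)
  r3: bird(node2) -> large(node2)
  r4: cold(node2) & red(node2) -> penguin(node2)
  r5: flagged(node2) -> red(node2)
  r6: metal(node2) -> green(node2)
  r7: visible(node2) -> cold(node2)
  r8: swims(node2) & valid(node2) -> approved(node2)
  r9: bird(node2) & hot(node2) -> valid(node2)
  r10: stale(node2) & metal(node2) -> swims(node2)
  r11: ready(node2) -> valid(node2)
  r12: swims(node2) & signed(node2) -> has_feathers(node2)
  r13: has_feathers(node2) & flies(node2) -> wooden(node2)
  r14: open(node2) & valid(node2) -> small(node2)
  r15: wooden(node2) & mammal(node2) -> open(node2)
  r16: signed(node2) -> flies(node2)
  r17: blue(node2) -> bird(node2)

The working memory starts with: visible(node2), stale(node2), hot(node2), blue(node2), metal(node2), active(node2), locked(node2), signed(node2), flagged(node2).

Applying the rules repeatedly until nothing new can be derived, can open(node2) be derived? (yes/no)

yes

Round 1: r5 [flagged(node2) -> red(node2)]; r6 [metal(node2) -> green(node2)]; r7 [visible(node2) -> cold(node2)]; r10 [stale(node2) & metal(node2) -> swims(node2)]; r16 [signed(node2) -> flies(node2)]; r17 [blue(node2) -> bird(node2)]. New: red(node2), green(node2), cold(node2), swims(node2), flies(node2), bird(node2).
Round 2: r3 [bird(node2) -> large(node2)]; r4 [cold(node2) & red(node2) -> penguin(node2)]; r9 [bird(node2) & hot(node2) -> valid(node2)]; r12 [swims(node2) & signed(node2) -> has_feathers(node2)]. New: large(node2), penguin(node2), valid(node2), has_feathers(node2).
Round 3: r1 [penguin(node2) -> mammal(node2)]; r2 [locked(node2) & large(node2) -> closed(node2)]; r8 [swims(node2) & valid(node2) -> approved(node2)]; r13 [has_feathers(node2) & flies(node2) -> wooden(node2)]. New: mammal(node2), closed(node2), approved(node2), wooden(node2).
Round 4: r15 [wooden(node2) & mammal(node2) -> open(node2)]. New: open(node2).
Round 5: r14 [open(node2) & valid(node2) -> small(node2)]. New: small(node2).
open(node2) appears in round 4, so it is derivable.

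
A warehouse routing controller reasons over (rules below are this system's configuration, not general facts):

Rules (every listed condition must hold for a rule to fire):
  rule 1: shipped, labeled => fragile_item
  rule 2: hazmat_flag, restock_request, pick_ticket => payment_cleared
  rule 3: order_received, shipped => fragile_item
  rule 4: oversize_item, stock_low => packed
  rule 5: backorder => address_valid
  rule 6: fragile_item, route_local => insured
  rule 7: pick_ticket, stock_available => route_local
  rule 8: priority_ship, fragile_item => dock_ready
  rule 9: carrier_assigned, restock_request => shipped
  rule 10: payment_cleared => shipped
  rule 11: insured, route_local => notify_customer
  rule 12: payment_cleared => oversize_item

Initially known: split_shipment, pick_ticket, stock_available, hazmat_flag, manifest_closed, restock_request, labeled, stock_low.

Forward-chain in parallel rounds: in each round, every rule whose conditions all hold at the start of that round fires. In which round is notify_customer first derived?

[1] rule 2 [hazmat_flag, restock_request, pick_ticket => payment_cleared]; rule 7 [pick_ticket, stock_available => route_local]. ⇒ new: payment_cleared, route_local.
[2] rule 10 [payment_cleared => shipped]; rule 12 [payment_cleared => oversize_item]. ⇒ new: shipped, oversize_item.
[3] rule 1 [shipped, labeled => fragile_item]; rule 4 [oversize_item, stock_low => packed]. ⇒ new: fragile_item, packed.
[4] rule 6 [fragile_item, route_local => insured]. ⇒ new: insured.
[5] rule 11 [insured, route_local => notify_customer]. ⇒ new: notify_customer.
notify_customer first appears in round 5.

5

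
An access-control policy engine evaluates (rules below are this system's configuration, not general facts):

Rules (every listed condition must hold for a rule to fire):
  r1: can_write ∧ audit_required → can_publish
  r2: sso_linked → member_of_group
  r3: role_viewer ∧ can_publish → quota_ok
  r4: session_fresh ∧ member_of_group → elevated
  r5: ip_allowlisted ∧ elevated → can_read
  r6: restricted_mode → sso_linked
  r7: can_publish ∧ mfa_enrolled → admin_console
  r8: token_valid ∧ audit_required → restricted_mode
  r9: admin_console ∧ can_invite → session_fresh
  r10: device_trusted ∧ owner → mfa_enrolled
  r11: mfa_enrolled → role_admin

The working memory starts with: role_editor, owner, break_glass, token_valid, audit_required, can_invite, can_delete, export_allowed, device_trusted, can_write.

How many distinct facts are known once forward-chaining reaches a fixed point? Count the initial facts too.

19

Round 1 — r1, r8, r10, derive can_publish, restricted_mode, mfa_enrolled.
Round 2 — r6, r7, r11, derive sso_linked, admin_console, role_admin.
Round 3 — r2, r9, derive member_of_group, session_fresh.
Round 4 — r4, derive elevated.
Closure: {admin_console, audit_required, break_glass, can_delete, can_invite, can_publish, can_write, device_trusted, elevated, export_allowed, member_of_group, mfa_enrolled, owner, restricted_mode, role_admin, role_editor, session_fresh, sso_linked, token_valid} — 19 facts.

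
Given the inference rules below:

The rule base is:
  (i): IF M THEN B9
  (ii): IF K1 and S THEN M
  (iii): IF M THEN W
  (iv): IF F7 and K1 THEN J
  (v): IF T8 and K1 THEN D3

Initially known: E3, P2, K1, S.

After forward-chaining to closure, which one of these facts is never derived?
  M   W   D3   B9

D3

[1] (ii) [IF K1 and S THEN M]. ⇒ new: M.
[2] (i) [IF M THEN B9]; (iii) [IF M THEN W]. ⇒ new: B9, W.
Derived: W (round 2), M (round 1), B9 (round 2). D3 never appears in any round.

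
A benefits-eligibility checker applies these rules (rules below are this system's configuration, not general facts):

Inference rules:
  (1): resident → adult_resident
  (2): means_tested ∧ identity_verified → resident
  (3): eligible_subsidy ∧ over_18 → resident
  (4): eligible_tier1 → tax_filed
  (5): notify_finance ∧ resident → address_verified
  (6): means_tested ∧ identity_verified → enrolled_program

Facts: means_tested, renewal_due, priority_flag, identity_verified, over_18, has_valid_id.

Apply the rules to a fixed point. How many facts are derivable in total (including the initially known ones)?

9

[1] (2) [means_tested ∧ identity_verified → resident]; (6) [means_tested ∧ identity_verified → enrolled_program]. ⇒ new: resident, enrolled_program.
[2] (1) [resident → adult_resident]. ⇒ new: adult_resident.
Closure: {adult_resident, enrolled_program, has_valid_id, identity_verified, means_tested, over_18, priority_flag, renewal_due, resident} — 9 facts.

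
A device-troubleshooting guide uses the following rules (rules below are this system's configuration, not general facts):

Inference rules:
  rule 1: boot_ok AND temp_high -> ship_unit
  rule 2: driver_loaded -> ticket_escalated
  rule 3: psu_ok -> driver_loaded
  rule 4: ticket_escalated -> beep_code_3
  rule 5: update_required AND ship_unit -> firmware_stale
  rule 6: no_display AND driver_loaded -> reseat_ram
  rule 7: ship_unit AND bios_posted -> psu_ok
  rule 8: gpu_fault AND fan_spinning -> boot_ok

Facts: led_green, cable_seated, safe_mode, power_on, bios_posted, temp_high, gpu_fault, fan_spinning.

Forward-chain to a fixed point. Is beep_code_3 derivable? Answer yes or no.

Round 1: rule 8 [gpu_fault AND fan_spinning -> boot_ok]. New: boot_ok.
Round 2: rule 1 [boot_ok AND temp_high -> ship_unit]. New: ship_unit.
Round 3: rule 7 [ship_unit AND bios_posted -> psu_ok]. New: psu_ok.
Round 4: rule 3 [psu_ok -> driver_loaded]. New: driver_loaded.
Round 5: rule 2 [driver_loaded -> ticket_escalated]. New: ticket_escalated.
Round 6: rule 4 [ticket_escalated -> beep_code_3]. New: beep_code_3.
beep_code_3 appears in round 6, so it is derivable.

yes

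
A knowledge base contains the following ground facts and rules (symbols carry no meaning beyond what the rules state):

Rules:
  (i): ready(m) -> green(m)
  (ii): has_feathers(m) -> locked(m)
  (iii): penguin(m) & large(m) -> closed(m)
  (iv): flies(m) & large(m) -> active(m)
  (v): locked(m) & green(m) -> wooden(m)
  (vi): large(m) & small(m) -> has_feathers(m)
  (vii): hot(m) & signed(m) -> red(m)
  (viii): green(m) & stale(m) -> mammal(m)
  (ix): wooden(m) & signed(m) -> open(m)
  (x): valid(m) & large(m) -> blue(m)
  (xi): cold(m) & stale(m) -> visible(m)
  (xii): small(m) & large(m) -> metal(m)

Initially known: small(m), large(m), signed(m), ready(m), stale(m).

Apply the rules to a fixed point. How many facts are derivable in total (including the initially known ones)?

12

[1] (i) [ready(m) -> green(m)]; (vi) [large(m) & small(m) -> has_feathers(m)]; (xii) [small(m) & large(m) -> metal(m)]. ⇒ new: green(m), has_feathers(m), metal(m).
[2] (ii) [has_feathers(m) -> locked(m)]; (viii) [green(m) & stale(m) -> mammal(m)]. ⇒ new: locked(m), mammal(m).
[3] (v) [locked(m) & green(m) -> wooden(m)]. ⇒ new: wooden(m).
[4] (ix) [wooden(m) & signed(m) -> open(m)]. ⇒ new: open(m).
Closure: {green(m), has_feathers(m), large(m), locked(m), mammal(m), metal(m), open(m), ready(m), signed(m), small(m), stale(m), wooden(m)} — 12 facts.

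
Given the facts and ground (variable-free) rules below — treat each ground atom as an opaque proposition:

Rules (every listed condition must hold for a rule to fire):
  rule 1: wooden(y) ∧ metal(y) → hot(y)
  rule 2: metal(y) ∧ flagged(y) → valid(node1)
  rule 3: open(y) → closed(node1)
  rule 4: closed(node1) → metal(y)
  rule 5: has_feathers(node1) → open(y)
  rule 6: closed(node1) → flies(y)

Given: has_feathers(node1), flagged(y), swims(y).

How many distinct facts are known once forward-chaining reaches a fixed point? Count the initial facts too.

8

Round 1 fires rule 5, giving open(y).
Round 2 fires rule 3, giving closed(node1).
Round 3 fires rule 4, rule 6, giving metal(y), flies(y).
Round 4 fires rule 2, giving valid(node1).
Closure: {closed(node1), flagged(y), flies(y), has_feathers(node1), metal(y), open(y), swims(y), valid(node1)} — 8 facts.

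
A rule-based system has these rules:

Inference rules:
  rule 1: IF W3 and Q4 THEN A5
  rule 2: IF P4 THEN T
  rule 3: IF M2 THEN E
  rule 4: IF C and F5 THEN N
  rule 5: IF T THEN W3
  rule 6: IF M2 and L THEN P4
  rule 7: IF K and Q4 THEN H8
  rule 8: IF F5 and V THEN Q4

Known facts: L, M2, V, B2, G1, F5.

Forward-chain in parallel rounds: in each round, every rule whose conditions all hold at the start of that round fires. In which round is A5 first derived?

4

Round 1: rule 3 [IF M2 THEN E]; rule 6 [IF M2 and L THEN P4]; rule 8 [IF F5 and V THEN Q4]. Adds E, P4, Q4.
Round 2: rule 2 [IF P4 THEN T]. Adds T.
Round 3: rule 5 [IF T THEN W3]. Adds W3.
Round 4: rule 1 [IF W3 and Q4 THEN A5]. Adds A5.
A5 first appears in round 4.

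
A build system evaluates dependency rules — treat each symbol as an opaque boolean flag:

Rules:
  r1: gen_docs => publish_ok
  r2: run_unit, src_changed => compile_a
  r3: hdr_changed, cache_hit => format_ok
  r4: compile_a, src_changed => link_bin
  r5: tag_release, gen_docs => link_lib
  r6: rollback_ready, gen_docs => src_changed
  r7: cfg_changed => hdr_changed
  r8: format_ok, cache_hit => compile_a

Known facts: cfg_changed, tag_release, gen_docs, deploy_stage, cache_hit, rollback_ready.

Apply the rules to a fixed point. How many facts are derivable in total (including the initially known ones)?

13

Round 1: r1 [gen_docs => publish_ok]; r5 [tag_release, gen_docs => link_lib]; r6 [rollback_ready, gen_docs => src_changed]; r7 [cfg_changed => hdr_changed]. Adds publish_ok, link_lib, src_changed, hdr_changed.
Round 2: r3 [hdr_changed, cache_hit => format_ok]. Adds format_ok.
Round 3: r8 [format_ok, cache_hit => compile_a]. Adds compile_a.
Round 4: r4 [compile_a, src_changed => link_bin]. Adds link_bin.
Closure: {cache_hit, cfg_changed, compile_a, deploy_stage, format_ok, gen_docs, hdr_changed, link_bin, link_lib, publish_ok, rollback_ready, src_changed, tag_release} — 13 facts.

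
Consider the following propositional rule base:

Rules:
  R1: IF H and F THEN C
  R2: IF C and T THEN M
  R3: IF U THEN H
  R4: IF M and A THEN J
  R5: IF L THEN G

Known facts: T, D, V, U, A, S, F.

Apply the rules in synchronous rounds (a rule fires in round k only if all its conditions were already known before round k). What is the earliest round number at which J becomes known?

Round 1: R3 [IF U THEN H]. Adds H.
Round 2: R1 [IF H and F THEN C]. Adds C.
Round 3: R2 [IF C and T THEN M]. Adds M.
Round 4: R4 [IF M and A THEN J]. Adds J.
J first appears in round 4.

4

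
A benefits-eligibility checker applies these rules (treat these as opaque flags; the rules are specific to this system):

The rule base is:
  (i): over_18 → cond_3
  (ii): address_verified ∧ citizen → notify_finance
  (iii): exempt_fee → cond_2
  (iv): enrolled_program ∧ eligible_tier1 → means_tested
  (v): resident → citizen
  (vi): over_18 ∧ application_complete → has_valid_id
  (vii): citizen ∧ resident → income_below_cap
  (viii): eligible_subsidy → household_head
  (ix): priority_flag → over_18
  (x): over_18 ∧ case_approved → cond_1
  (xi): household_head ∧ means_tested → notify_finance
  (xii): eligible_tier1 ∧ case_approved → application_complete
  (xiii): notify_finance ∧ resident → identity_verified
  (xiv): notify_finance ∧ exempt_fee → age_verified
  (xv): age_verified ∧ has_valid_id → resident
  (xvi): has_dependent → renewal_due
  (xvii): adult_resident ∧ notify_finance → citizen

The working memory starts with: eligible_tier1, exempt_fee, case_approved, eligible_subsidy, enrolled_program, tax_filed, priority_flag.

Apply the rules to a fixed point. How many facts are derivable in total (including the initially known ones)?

21

[1] (iii) [exempt_fee → cond_2]; (iv) [enrolled_program ∧ eligible_tier1 → means_tested]; (viii) [eligible_subsidy → household_head]; (ix) [priority_flag → over_18]; (xii) [eligible_tier1 ∧ case_approved → application_complete]. ⇒ new: cond_2, means_tested, household_head, over_18, application_complete.
[2] (i) [over_18 → cond_3]; (vi) [over_18 ∧ application_complete → has_valid_id]; (x) [over_18 ∧ case_approved → cond_1]; (xi) [household_head ∧ means_tested → notify_finance]. ⇒ new: cond_3, has_valid_id, cond_1, notify_finance.
[3] (xiv) [notify_finance ∧ exempt_fee → age_verified]. ⇒ new: age_verified.
[4] (xv) [age_verified ∧ has_valid_id → resident]. ⇒ new: resident.
[5] (v) [resident → citizen]; (xiii) [notify_finance ∧ resident → identity_verified]. ⇒ new: citizen, identity_verified.
[6] (vii) [citizen ∧ resident → income_below_cap]. ⇒ new: income_below_cap.
Closure: {age_verified, application_complete, case_approved, citizen, cond_1, cond_2, cond_3, eligible_subsidy, eligible_tier1, enrolled_program, exempt_fee, has_valid_id, household_head, identity_verified, income_below_cap, means_tested, notify_finance, over_18, priority_flag, resident, tax_filed} — 21 facts.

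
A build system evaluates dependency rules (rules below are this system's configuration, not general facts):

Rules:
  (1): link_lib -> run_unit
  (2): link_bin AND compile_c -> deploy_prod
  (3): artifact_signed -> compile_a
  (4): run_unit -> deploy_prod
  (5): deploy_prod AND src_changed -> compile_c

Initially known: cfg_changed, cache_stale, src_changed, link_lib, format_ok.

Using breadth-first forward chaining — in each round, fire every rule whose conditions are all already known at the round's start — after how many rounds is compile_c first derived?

3

Round 1 fires (1), giving run_unit.
Round 2 fires (4), giving deploy_prod.
Round 3 fires (5), giving compile_c.
compile_c first appears in round 3.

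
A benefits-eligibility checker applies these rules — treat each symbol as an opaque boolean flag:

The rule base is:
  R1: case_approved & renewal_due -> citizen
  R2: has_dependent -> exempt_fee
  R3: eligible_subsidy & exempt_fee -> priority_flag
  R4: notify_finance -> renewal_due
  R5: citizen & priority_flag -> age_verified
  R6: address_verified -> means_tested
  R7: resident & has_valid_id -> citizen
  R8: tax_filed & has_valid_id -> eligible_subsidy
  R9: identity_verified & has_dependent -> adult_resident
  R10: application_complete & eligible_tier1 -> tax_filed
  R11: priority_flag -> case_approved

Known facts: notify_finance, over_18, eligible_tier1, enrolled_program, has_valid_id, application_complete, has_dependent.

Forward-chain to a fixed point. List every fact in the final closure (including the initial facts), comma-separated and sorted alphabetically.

Round 1: R2 [has_dependent -> exempt_fee]; R4 [notify_finance -> renewal_due]; R10 [application_complete & eligible_tier1 -> tax_filed]. New: exempt_fee, renewal_due, tax_filed.
Round 2: R8 [tax_filed & has_valid_id -> eligible_subsidy]. New: eligible_subsidy.
Round 3: R3 [eligible_subsidy & exempt_fee -> priority_flag]. New: priority_flag.
Round 4: R11 [priority_flag -> case_approved]. New: case_approved.
Round 5: R1 [case_approved & renewal_due -> citizen]. New: citizen.
Round 6: R5 [citizen & priority_flag -> age_verified]. New: age_verified.

age_verified, application_complete, case_approved, citizen, eligible_subsidy, eligible_tier1, enrolled_program, exempt_fee, has_dependent, has_valid_id, notify_finance, over_18, priority_flag, renewal_due, tax_filed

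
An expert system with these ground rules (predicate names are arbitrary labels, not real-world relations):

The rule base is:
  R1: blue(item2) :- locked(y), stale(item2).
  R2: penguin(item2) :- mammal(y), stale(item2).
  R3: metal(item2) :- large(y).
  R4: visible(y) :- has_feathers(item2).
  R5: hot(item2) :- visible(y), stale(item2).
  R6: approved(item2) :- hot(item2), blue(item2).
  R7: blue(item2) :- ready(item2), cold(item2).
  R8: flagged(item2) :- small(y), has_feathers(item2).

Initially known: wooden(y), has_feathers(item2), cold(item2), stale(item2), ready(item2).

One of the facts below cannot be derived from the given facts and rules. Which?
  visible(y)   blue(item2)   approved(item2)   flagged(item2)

Round 1: R4 [visible(y) :- has_feathers(item2).]; R7 [blue(item2) :- ready(item2), cold(item2).]. New: visible(y), blue(item2).
Round 2: R5 [hot(item2) :- visible(y), stale(item2).]. New: hot(item2).
Round 3: R6 [approved(item2) :- hot(item2), blue(item2).]. New: approved(item2).
Derived: blue(item2) (round 1), visible(y) (round 1), approved(item2) (round 3). flagged(item2) never appears in any round.

flagged(item2)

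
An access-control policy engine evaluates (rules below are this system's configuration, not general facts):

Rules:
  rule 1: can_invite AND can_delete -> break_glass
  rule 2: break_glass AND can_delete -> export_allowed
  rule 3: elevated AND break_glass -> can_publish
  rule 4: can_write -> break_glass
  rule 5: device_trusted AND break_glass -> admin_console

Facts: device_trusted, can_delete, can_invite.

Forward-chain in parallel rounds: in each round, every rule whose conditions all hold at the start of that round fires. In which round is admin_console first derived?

[1] rule 1 [can_invite AND can_delete -> break_glass]. ⇒ new: break_glass.
[2] rule 2 [break_glass AND can_delete -> export_allowed]; rule 5 [device_trusted AND break_glass -> admin_console]. ⇒ new: export_allowed, admin_console.
admin_console first appears in round 2.

2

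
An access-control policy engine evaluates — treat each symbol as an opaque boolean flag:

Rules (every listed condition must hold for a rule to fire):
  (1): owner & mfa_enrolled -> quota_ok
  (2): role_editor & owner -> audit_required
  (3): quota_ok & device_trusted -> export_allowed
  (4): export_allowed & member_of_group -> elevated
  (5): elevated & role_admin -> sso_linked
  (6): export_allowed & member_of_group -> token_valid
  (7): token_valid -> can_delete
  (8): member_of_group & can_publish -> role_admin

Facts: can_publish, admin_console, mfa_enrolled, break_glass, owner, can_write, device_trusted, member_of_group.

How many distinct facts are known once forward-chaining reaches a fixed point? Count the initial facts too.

Round 1: (1) [owner & mfa_enrolled -> quota_ok]; (8) [member_of_group & can_publish -> role_admin]. New: quota_ok, role_admin.
Round 2: (3) [quota_ok & device_trusted -> export_allowed]. New: export_allowed.
Round 3: (4) [export_allowed & member_of_group -> elevated]; (6) [export_allowed & member_of_group -> token_valid]. New: elevated, token_valid.
Round 4: (5) [elevated & role_admin -> sso_linked]; (7) [token_valid -> can_delete]. New: sso_linked, can_delete.
Closure: {admin_console, break_glass, can_delete, can_publish, can_write, device_trusted, elevated, export_allowed, member_of_group, mfa_enrolled, owner, quota_ok, role_admin, sso_linked, token_valid} — 15 facts.

15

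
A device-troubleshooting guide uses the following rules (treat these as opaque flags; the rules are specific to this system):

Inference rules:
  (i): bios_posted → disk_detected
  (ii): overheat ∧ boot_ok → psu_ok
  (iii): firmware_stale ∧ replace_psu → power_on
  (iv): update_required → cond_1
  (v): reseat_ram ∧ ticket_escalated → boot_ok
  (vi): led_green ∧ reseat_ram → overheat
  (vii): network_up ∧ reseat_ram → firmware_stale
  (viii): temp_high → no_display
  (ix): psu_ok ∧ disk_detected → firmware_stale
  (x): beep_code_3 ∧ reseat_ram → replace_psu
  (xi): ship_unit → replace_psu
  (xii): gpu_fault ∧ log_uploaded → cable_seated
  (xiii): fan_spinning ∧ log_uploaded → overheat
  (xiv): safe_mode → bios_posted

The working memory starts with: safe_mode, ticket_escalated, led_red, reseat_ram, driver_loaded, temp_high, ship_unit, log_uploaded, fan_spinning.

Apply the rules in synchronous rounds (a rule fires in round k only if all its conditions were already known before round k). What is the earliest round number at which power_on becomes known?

[1] (v) [reseat_ram ∧ ticket_escalated → boot_ok]; (viii) [temp_high → no_display]; (xi) [ship_unit → replace_psu]; (xiii) [fan_spinning ∧ log_uploaded → overheat]; (xiv) [safe_mode → bios_posted]. ⇒ new: boot_ok, no_display, replace_psu, overheat, bios_posted.
[2] (i) [bios_posted → disk_detected]; (ii) [overheat ∧ boot_ok → psu_ok]. ⇒ new: disk_detected, psu_ok.
[3] (ix) [psu_ok ∧ disk_detected → firmware_stale]. ⇒ new: firmware_stale.
[4] (iii) [firmware_stale ∧ replace_psu → power_on]. ⇒ new: power_on.
power_on first appears in round 4.

4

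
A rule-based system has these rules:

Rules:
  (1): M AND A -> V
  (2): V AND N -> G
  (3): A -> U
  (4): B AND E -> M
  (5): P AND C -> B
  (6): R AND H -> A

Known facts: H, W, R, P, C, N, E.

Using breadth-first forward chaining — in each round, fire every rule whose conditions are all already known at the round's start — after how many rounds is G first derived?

[1] (5) [P AND C -> B]; (6) [R AND H -> A]. ⇒ new: B, A.
[2] (3) [A -> U]; (4) [B AND E -> M]. ⇒ new: U, M.
[3] (1) [M AND A -> V]. ⇒ new: V.
[4] (2) [V AND N -> G]. ⇒ new: G.
G first appears in round 4.

4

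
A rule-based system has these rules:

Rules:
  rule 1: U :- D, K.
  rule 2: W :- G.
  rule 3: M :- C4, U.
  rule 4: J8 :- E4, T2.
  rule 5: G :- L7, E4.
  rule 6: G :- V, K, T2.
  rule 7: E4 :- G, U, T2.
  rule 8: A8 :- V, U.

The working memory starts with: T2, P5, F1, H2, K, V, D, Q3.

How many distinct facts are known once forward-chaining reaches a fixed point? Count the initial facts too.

14

Round 1 fires rule 1, rule 6, giving U, G.
Round 2 fires rule 2, rule 7, rule 8, giving W, E4, A8.
Round 3 fires rule 4, giving J8.
Closure: {A8, D, E4, F1, G, H2, J8, K, P5, Q3, T2, U, V, W} — 14 facts.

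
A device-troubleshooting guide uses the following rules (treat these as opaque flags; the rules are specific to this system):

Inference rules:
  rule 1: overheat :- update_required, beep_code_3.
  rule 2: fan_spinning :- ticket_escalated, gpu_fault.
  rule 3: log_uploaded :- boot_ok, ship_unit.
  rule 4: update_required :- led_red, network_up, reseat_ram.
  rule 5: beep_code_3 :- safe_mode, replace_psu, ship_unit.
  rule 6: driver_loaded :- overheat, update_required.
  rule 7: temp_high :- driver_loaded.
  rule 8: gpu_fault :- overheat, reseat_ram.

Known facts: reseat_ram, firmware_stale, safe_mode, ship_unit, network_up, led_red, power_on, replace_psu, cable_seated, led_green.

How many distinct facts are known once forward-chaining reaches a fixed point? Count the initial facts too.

Round 1: rule 4 [update_required :- led_red, network_up, reseat_ram.]; rule 5 [beep_code_3 :- safe_mode, replace_psu, ship_unit.]. Adds update_required, beep_code_3.
Round 2: rule 1 [overheat :- update_required, beep_code_3.]. Adds overheat.
Round 3: rule 6 [driver_loaded :- overheat, update_required.]; rule 8 [gpu_fault :- overheat, reseat_ram.]. Adds driver_loaded, gpu_fault.
Round 4: rule 7 [temp_high :- driver_loaded.]. Adds temp_high.
Closure: {beep_code_3, cable_seated, driver_loaded, firmware_stale, gpu_fault, led_green, led_red, network_up, overheat, power_on, replace_psu, reseat_ram, safe_mode, ship_unit, temp_high, update_required} — 16 facts.

16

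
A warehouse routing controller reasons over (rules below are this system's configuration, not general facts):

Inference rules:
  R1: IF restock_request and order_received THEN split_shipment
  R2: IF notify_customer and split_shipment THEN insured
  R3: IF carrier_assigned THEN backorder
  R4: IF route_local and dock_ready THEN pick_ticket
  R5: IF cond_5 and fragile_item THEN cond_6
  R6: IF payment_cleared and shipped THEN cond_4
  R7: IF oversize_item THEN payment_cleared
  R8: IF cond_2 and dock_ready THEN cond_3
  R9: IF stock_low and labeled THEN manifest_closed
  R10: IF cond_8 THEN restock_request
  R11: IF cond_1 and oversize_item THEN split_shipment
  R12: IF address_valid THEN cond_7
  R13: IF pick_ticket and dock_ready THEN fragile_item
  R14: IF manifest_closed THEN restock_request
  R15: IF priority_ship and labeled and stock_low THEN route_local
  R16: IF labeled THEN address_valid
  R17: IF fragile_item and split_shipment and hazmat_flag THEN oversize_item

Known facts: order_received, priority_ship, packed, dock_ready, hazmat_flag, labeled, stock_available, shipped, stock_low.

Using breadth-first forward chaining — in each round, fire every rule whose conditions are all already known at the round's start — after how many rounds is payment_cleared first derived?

Round 1 fires R9, R15, R16, giving manifest_closed, route_local, address_valid.
Round 2 fires R4, R12, R14, giving pick_ticket, cond_7, restock_request.
Round 3 fires R1, R13, giving split_shipment, fragile_item.
Round 4 fires R17, giving oversize_item.
Round 5 fires R7, giving payment_cleared.
payment_cleared first appears in round 5.

5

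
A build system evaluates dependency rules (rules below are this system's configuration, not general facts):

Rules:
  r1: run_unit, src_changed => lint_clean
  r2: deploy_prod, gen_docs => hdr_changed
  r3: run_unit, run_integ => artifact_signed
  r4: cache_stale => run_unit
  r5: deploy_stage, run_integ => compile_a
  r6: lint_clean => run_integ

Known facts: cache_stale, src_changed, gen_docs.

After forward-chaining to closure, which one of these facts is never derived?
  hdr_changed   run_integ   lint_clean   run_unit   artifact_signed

hdr_changed

Round 1: r4 [cache_stale => run_unit]. New: run_unit.
Round 2: r1 [run_unit, src_changed => lint_clean]. New: lint_clean.
Round 3: r6 [lint_clean => run_integ]. New: run_integ.
Round 4: r3 [run_unit, run_integ => artifact_signed]. New: artifact_signed.
Derived: lint_clean (round 2), artifact_signed (round 4), run_unit (round 1), run_integ (round 3). hdr_changed never appears in any round.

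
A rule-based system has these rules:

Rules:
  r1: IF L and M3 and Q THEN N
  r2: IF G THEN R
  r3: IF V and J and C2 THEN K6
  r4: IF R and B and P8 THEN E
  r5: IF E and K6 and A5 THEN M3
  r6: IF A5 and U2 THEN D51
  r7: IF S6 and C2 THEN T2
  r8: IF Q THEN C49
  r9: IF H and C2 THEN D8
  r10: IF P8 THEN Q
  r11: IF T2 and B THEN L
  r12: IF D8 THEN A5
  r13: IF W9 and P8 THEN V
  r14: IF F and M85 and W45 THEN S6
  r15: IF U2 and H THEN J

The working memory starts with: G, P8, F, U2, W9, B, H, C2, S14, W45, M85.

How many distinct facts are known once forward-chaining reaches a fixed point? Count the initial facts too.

26

Round 1 fires r2, r9, r10, r13, r14, r15, giving R, D8, Q, V, S6, J.
Round 2 fires r3, r4, r7, r8, r12, giving K6, E, T2, C49, A5.
Round 3 fires r5, r6, r11, giving M3, D51, L.
Round 4 fires r1, giving N.
Closure: {A5, B, C2, C49, D51, D8, E, F, G, H, J, K6, L, M3, M85, N, P8, Q, R, S14, S6, T2, U2, V, W45, W9} — 26 facts.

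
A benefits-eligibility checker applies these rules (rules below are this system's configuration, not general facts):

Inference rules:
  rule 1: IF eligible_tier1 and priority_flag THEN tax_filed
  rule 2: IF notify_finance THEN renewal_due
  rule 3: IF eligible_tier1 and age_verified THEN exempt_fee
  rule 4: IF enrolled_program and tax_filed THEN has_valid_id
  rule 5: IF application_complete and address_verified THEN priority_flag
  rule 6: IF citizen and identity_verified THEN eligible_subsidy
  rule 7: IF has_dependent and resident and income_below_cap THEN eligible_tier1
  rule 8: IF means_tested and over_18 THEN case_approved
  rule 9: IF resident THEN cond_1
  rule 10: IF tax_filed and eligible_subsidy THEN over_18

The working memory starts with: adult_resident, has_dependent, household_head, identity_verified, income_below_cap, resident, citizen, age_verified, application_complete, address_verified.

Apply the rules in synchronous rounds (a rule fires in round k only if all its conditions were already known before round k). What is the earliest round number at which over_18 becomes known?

3

Round 1 — rule 5, rule 6, rule 7, rule 9, derive priority_flag, eligible_subsidy, eligible_tier1, cond_1.
Round 2 — rule 1, rule 3, derive tax_filed, exempt_fee.
Round 3 — rule 10, derive over_18.
over_18 first appears in round 3.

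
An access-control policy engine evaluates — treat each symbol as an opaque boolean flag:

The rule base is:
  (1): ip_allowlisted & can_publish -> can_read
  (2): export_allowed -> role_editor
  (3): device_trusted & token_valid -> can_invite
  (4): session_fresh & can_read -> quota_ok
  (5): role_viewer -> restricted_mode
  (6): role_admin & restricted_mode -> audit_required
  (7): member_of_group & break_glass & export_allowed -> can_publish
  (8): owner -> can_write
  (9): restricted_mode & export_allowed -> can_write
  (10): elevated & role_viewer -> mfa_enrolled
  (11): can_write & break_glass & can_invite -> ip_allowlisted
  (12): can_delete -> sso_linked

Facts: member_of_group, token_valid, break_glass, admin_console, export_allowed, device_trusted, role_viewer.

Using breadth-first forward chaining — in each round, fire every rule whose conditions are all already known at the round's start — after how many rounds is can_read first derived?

4

Round 1 fires (2), (3), (5), (7), giving role_editor, can_invite, restricted_mode, can_publish.
Round 2 fires (9), giving can_write.
Round 3 fires (11), giving ip_allowlisted.
Round 4 fires (1), giving can_read.
can_read first appears in round 4.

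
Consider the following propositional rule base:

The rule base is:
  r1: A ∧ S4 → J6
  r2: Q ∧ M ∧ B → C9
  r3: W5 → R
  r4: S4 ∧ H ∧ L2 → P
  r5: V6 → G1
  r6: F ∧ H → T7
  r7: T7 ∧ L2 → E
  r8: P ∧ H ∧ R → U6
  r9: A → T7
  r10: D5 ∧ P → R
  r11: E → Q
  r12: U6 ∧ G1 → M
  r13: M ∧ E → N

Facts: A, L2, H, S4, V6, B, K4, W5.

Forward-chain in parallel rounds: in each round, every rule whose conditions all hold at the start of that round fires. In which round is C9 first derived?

Round 1: r1 [A ∧ S4 → J6]; r3 [W5 → R]; r4 [S4 ∧ H ∧ L2 → P]; r5 [V6 → G1]; r9 [A → T7]. New: J6, R, P, G1, T7.
Round 2: r7 [T7 ∧ L2 → E]; r8 [P ∧ H ∧ R → U6]. New: E, U6.
Round 3: r11 [E → Q]; r12 [U6 ∧ G1 → M]. New: Q, M.
Round 4: r2 [Q ∧ M ∧ B → C9]; r13 [M ∧ E → N]. New: C9, N.
C9 first appears in round 4.

4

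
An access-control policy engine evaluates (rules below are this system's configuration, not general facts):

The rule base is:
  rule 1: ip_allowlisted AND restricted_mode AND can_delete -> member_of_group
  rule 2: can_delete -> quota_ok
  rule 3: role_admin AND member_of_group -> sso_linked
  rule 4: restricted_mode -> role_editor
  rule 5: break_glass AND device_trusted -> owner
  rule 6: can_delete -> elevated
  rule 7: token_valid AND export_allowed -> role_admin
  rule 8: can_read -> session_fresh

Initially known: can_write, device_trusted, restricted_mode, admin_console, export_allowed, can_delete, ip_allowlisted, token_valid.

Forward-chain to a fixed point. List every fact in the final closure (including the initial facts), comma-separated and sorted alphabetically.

Round 1 — rule 1, rule 2, rule 4, rule 6, rule 7, derive member_of_group, quota_ok, role_editor, elevated, role_admin.
Round 2 — rule 3, derive sso_linked.

admin_console, can_delete, can_write, device_trusted, elevated, export_allowed, ip_allowlisted, member_of_group, quota_ok, restricted_mode, role_admin, role_editor, sso_linked, token_valid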